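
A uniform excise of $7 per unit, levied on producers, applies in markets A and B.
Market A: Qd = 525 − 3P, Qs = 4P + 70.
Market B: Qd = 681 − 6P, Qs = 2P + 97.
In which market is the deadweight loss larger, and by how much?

Market A: pre-tax P* = $65, Q* = 330; post-tax Q = 318; deadweight loss = $42.
Market B: pre-tax P* = $73, Q* = 243; post-tax Q = 232.5; deadweight loss = $36.75.
Difference: $42 vs $36.75 → market A is larger by $5.25.

Market A, by $5.25.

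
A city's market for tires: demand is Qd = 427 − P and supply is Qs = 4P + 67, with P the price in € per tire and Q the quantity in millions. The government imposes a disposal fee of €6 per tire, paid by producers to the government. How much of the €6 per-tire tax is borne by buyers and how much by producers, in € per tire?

Buyers bear €4.8 per tire; producers bear €1.2 per tire.

Before the tax: set 427 − P = 4P + 67 → P* = €72, Q* = 355.
With the tax collected from producers, supply shifts: Qs = 4(P − 6) + 67.
Solving gives Q = 350.2 with buyers paying €76.8 and producers receiving €70.8 (the €6 wedge).
Burden on buyers: €4.8; on producers: €1.2. (They sum to €6.)
The less price-elastic side of the market bears the larger share of a per-unit tax.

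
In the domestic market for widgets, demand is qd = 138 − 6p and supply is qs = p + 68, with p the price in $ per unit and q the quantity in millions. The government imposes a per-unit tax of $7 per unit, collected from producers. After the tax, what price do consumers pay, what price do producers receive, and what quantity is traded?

Consumers pay $11; producers receive $4; quantity = 72.

Before the tax: set 138 − 6p = p + 68 → p* = $10, q* = 78.
With the tax collected from producers, supply shifts: qs = (p − 7) + 68.
New equilibrium: consumers pay $11, producers receive $4, q = 72. (Wedge: pb − ps = 7.)
The less price-elastic side of the market bears the larger share of a per-unit tax.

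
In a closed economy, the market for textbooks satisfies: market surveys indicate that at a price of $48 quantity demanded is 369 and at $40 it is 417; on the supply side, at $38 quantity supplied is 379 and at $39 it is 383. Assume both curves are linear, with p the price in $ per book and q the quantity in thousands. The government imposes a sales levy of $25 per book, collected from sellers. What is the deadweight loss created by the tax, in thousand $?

Deadweight loss = $750 thousand.

Demand slope: (417 − 369)/(40 − 48) = -6, so qd = 657 − 6p.
Supply slope: (383 − 379)/(39 − 38) = 4, so qs = 4p + 227.
Before the tax: set 657 − 6p = 4p + 227 → p* = $43, q* = 399.
With the tax collected from sellers, supply shifts: qs = 4(p − 25) + 227.
New equilibrium: consumers pay $53, sellers receive $28, q = 339. (Wedge: pb − ps = 25.)
Quantity falls by |ΔQ| = |399 − 339| = 60.
DWL = ½ · t · |ΔQ| = ½ · 25 · 60 = $750.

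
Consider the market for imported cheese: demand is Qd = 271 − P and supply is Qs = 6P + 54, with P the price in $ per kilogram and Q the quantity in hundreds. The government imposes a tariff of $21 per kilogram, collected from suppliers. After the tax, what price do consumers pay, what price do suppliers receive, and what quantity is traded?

Before the tax: set 271 − P = 6P + 54 → P* = $31, Q* = 240.
With the tax collected from suppliers, supply shifts: Qs = 6(P − 21) + 54.
New equilibrium: consumers pay $49, suppliers receive $28, Q = 222. (Wedge: Pb − Ps = 21.)

Consumers pay $49; suppliers receive $28; quantity = 222.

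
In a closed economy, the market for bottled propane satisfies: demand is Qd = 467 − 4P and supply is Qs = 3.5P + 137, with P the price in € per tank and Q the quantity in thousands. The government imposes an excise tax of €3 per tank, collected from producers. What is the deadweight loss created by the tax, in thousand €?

Without the tax, 467 − 4P = 3.5P + 137 gives 7.5P = 330, so P* = €44 and Q* = 291.
With the tax collected from producers, supply shifts: Qs = 3.5(P − 3) + 137.
New equilibrium: consumers pay €45.4, producers receive €42.4, Q = 285.4. (Wedge: Pb − Ps = 3.)
Quantity falls by |ΔQ| = |291 − 285.4| = 5.6.
DWL = ½ · t · |ΔQ| = ½ · 3 · 5.6 = €8.4.

Deadweight loss = €8.4 thousand.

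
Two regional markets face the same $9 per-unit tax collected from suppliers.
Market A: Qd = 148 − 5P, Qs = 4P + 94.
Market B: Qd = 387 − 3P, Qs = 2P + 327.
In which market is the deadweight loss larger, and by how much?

Market A, by $41.4.

Market A: pre-tax P* = $6, Q* = 118; post-tax Q = 98; deadweight loss = $90.
Market B: pre-tax P* = $12, Q* = 351; post-tax Q = 340.2; deadweight loss = $48.6.
Difference: $90 vs $48.6 → market A is larger by $41.4.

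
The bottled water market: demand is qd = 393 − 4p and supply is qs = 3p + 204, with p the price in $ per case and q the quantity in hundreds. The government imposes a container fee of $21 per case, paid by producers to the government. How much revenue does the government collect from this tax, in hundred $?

Tax revenue = $5229 hundred.

Without the tax, 393 − 4p = 3p + 204 gives 7p = 189, so p* = $27 and q* = 285.
With the tax collected from producers, supply shifts: qs = 3(p − 21) + 204.
New equilibrium: buyers pay $36, producers receive $15, q = 249. (Wedge: pb − ps = 21.)
Revenue = t · Q = 21 · 249 = $5229.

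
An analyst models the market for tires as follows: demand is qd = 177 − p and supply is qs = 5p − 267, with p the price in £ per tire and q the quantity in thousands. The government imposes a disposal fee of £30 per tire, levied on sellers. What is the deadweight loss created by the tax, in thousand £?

Without the tax, 177 − p = 5p − 267 gives 6p = 444, so p* = £74 and q* = 103.
With the tax collected from sellers, supply shifts: qs = 5(p − 30) − 267.
Solving gives q = 78 with consumers paying £99 and sellers receiving £69 (the £30 wedge).
Quantity falls by |ΔQ| = |103 − 78| = 25.
DWL = ½ · t · |ΔQ| = ½ · 30 · 25 = £375.

Deadweight loss = £375 thousand.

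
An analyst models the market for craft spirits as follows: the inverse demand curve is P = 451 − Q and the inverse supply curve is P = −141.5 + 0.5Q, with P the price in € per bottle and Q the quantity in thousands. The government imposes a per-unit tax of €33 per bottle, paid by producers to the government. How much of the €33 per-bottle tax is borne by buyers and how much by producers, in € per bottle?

Buyers bear €22 per bottle; producers bear €11 per bottle.

Inverting to Q(P) form: Qd = 451 − P; Qs = 2P + 283.
Before the tax: set 451 − P = 2P + 283 → P* = €56, Q* = 395.
With the tax collected from producers, supply shifts: Qs = 2(P − 33) + 283.
Solving gives Q = 373 with buyers paying €78 and producers receiving €45 (the €33 wedge).
Burden on buyers: €22; on producers: €11. (They sum to €33.)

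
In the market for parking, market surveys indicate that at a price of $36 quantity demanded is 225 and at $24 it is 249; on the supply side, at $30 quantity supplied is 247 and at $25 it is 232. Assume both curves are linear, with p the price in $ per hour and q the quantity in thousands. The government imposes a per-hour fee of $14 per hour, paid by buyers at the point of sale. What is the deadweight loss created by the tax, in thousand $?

Demand slope: (249 − 225)/(24 − 36) = -2, so qd = 297 − 2p.
Supply slope: (232 − 247)/(25 − 30) = 3, so qs = 3p + 157.
Before the tax: set 297 − 2p = 3p + 157 → p* = $28, q* = 241.
With the tax collected from buyers, demand (in seller-price terms) shifts: qd = 297 − 2(p + 14).
Solving gives q = 224.2 with buyers paying $36.4 and sellers receiving $22.4 (the $14 wedge).
Quantity falls by |ΔQ| = |241 − 224.2| = 16.8.
DWL = ½ · t · |ΔQ| = ½ · 14 · 16.8 = $117.6.

Deadweight loss = $117.6 thousand.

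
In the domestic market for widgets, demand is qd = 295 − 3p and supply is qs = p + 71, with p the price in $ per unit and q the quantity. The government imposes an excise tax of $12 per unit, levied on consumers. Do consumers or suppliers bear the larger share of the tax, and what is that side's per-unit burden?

Before the tax: set 295 − 3p = p + 71 → p* = $56, q* = 127.
With the tax collected from consumers, demand (in seller-price terms) shifts: qd = 295 − 3(p + 12).
Solving gives q = 118 with consumers paying $59 and suppliers receiving $47 (the $12 wedge).
Per-unit burden: consumers $3, suppliers $9.
Suppliers take the larger share because supply is less price-elastic here (demand slope 3 vs supply slope 1).
The less price-elastic side of the market bears the larger share of a per-unit tax.

Suppliers bear the larger share: $9 per unit.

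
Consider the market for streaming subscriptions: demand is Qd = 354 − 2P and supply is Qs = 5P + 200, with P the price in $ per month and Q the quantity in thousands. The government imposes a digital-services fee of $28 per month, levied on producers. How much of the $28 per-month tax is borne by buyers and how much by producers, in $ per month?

Without the tax, 354 − 2P = 5P + 200 gives 7P = 154, so P* = $22 and Q* = 310.
With the tax collected from producers, supply shifts: Qs = 5(P − 28) + 200.
New equilibrium: buyers pay $42, producers receive $14, Q = 270. (Wedge: Pb − Ps = 28.)
Burden on buyers: $20; on producers: $8. (They sum to $28.)
The less price-elastic side of the market bears the larger share of a per-unit tax.

Buyers bear $20 per month; producers bear $8 per month.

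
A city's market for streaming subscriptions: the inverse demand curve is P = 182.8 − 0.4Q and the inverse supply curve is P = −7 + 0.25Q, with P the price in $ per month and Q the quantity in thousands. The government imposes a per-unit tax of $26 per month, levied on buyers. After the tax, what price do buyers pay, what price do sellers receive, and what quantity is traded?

Buyers pay $82; sellers receive $56; quantity = 252.

Inverting to Q(P) form: Qd = 457 − 2.5P; Qs = 4P + 28.
Before the tax: set 457 − 2.5P = 4P + 28 → P* = $66, Q* = 292.
With the tax collected from buyers, demand (in seller-price terms) shifts: Qd = 457 − 2.5(P + 26).
Solving gives Q = 252 with buyers paying $82 and sellers receiving $56 (the $26 wedge).
The less price-elastic side of the market bears the larger share of a per-unit tax.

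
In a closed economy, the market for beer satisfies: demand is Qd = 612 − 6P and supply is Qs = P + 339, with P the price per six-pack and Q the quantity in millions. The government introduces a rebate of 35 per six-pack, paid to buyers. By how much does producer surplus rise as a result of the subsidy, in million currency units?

Producer surplus rises by 11790 million.

Before the subsidy: set 612 − 6P = P + 339 → P* = 39, Q* = 378.
With a per-unit subsidy paid to buyers, each effectively pays P − 35, so demand becomes Qd = 612 − 6(P − 35).
New equilibrium: buyers pay 34, producers receive 69, Q = 408. (Wedge: Pb − Ps = −35.)
ΔPS is the trapezoid between Q = 408 and Q = 378 of height 30: ½ · (378 + 408) · 30 = 11790.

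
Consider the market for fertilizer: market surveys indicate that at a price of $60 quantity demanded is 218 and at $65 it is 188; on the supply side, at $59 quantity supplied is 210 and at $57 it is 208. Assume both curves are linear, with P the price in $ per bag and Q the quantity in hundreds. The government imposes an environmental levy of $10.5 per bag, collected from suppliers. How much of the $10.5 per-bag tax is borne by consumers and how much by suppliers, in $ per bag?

Consumers bear $1.5 per bag; suppliers bear $9 per bag.

Demand slope: (188 − 218)/(65 − 60) = -6, so Qd = 578 − 6P.
Supply slope: (208 − 210)/(57 − 59) = 1, so Qs = P + 151.
Without the tax, 578 − 6P = P + 151 gives 7P = 427, so P* = $61 and Q* = 212.
With the tax collected from suppliers, supply shifts: Qs = (P − 10.5) + 151.
New equilibrium: consumers pay $62.5, suppliers receive $52, Q = 203. (Wedge: Pb − Ps = 10.5.)
Burden on consumers: $1.5; on suppliers: $9. (They sum to $10.5.)
The less price-elastic side of the market bears the larger share of a per-unit tax.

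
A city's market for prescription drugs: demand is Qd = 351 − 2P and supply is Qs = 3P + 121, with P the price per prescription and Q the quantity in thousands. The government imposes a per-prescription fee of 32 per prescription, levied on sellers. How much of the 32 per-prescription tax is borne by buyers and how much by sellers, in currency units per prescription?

Buyers bear 19.2 per prescription; sellers bear 12.8 per prescription.

Before the tax: set 351 − 2P = 3P + 121 → P* = 46, Q* = 259.
With the tax collected from sellers, supply shifts: Qs = 3(P − 32) + 121.
New equilibrium: buyers pay 65.2, sellers receive 33.2, Q = 220.6. (Wedge: Pb − Ps = 32.)
Burden on buyers: 19.2; on sellers: 12.8. (They sum to 32.)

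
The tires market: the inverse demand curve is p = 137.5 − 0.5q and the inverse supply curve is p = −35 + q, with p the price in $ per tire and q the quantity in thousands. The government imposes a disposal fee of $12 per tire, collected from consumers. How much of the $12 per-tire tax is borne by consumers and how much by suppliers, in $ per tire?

Consumers bear $4 per tire; suppliers bear $8 per tire.

Rewrite in direct form: qd = 275 − 2p and qs = p + 35.
Before the tax: set 275 − 2p = p + 35 → p* = $80, q* = 115.
With the tax collected from consumers, demand (in seller-price terms) shifts: qd = 275 − 2(p + 12).
New equilibrium: consumers pay $84, suppliers receive $72, q = 107. (Wedge: pb − ps = 12.)
Burden on consumers: $4; on suppliers: $8. (They sum to $12.)
The less price-elastic side of the market bears the larger share of a per-unit tax.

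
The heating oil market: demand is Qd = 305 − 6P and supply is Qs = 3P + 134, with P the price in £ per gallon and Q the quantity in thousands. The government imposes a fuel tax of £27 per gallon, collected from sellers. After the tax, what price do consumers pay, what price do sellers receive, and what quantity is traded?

Consumers pay £28; sellers receive £1; quantity = 137.

Before the tax: set 305 − 6P = 3P + 134 → P* = £19, Q* = 191.
With the tax collected from sellers, supply shifts: Qs = 3(P − 27) + 134.
Solving gives Q = 137 with consumers paying £28 and sellers receiving £1 (the £27 wedge).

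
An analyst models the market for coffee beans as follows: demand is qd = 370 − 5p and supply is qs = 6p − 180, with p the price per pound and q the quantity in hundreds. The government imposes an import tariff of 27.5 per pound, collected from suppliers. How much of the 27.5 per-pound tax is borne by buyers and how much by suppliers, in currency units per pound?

Buyers bear 15 per pound; suppliers bear 12.5 per pound.

Before the tax: set 370 − 5p = 6p − 180 → p* = 50, q* = 120.
With the tax collected from suppliers, supply shifts: qs = 6(p − 27.5) − 180.
New equilibrium: buyers pay 65, suppliers receive 37.5, q = 45. (Wedge: pb − ps = 27.5.)
Burden on buyers: 15; on suppliers: 12.5. (They sum to 27.5.)
The less price-elastic side of the market bears the larger share of a per-unit tax.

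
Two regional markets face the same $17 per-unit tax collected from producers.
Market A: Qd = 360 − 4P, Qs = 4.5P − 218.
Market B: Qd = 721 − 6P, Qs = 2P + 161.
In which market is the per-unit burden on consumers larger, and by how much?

Market A, by $4.75.

Market A: pre-tax P* = $68, Q* = 88; post-tax Q = 52; per-unit burden on consumers = $9.
Market B: pre-tax P* = $70, Q* = 301; post-tax Q = 275.5; per-unit burden on consumers = $4.25.
Difference: $9 vs $4.25 → market A is larger by $4.75.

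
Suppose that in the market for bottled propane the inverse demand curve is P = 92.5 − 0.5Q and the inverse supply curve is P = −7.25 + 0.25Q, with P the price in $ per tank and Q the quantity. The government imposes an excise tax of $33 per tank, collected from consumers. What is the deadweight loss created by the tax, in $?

Deadweight loss = $726.

Inverting to Q(P) form: Qd = 185 − 2P; Qs = 4P + 29.
Before the tax: set 185 − 2P = 4P + 29 → P* = $26, Q* = 133.
With the tax collected from consumers, demand (in seller-price terms) shifts: Qd = 185 − 2(P + 33).
Solving gives Q = 89 with consumers paying $48 and sellers receiving $15 (the $33 wedge).
Quantity falls by |ΔQ| = |133 − 89| = 44.
DWL = ½ · t · |ΔQ| = ½ · 33 · 44 = $726.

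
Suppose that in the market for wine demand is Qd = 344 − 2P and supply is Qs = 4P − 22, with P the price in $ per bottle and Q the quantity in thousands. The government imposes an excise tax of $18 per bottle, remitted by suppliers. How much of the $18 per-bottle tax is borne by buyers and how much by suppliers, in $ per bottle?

Buyers bear $12 per bottle; suppliers bear $6 per bottle.

Before the tax: set 344 − 2P = 4P − 22 → P* = $61, Q* = 222.
With the tax collected from suppliers, supply shifts: Qs = 4(P − 18) − 22.
Solving gives Q = 198 with buyers paying $73 and suppliers receiving $55 (the $18 wedge).
Burden on buyers: $12; on suppliers: $6. (They sum to $18.)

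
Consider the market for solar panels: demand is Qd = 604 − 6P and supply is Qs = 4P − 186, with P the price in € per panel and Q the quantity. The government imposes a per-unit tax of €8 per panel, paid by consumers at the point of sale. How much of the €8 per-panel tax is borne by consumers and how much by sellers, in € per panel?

Consumers bear €3.2 per panel; sellers bear €4.8 per panel.

Before the tax: set 604 − 6P = 4P − 186 → P* = €79, Q* = 130.
With the tax collected from consumers, demand (in seller-price terms) shifts: Qd = 604 − 6(P + 8).
Solving gives Q = 110.8 with consumers paying €82.2 and sellers receiving €74.2 (the €8 wedge).
Burden on consumers: €3.2; on sellers: €4.8. (They sum to €8.)
The less price-elastic side of the market bears the larger share of a per-unit tax.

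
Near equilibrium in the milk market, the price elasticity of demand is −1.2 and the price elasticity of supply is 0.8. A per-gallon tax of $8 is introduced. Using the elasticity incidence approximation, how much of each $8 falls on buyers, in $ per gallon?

Incidence ratio: buyers' share ≈ εs / (εs + |εd|) = 0.8 / (0.8 + 1.2) = 0.4.
So buyers bear ≈ 0.4 × $8 = $3.2; sellers bear $4.8.

Buyers bear ≈ $3.2 per gallon.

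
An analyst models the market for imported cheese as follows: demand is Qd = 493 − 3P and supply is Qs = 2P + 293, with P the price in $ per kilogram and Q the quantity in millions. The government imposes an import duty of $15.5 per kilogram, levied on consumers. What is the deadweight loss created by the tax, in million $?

Deadweight loss = $144.15 million.

Before the tax: set 493 − 3P = 2P + 293 → P* = $40, Q* = 373.
With the tax collected from consumers, demand (in seller-price terms) shifts: Qd = 493 − 3(P + 15.5).
New equilibrium: consumers pay $46.2, sellers receive $30.7, Q = 354.4. (Wedge: Pb − Ps = 15.5.)
Quantity falls by |ΔQ| = |373 − 354.4| = 18.6.
DWL = ½ · t · |ΔQ| = ½ · 15.5 · 18.6 = $144.15.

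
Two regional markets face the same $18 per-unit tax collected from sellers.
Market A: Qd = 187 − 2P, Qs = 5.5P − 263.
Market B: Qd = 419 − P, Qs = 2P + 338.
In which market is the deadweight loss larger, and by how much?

Market A: pre-tax P* = $60, Q* = 67; post-tax Q = 40.6; deadweight loss = $237.6.
Market B: pre-tax P* = $27, Q* = 392; post-tax Q = 380; deadweight loss = $108.
Difference: $237.6 vs $108 → market A is larger by $129.6.

Market A, by $129.6.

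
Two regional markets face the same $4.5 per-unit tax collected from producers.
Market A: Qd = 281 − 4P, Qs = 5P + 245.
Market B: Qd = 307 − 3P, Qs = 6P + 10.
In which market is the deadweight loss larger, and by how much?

Market A, by $2.25.

Market A: pre-tax P* = $4, Q* = 265; post-tax Q = 255; deadweight loss = $22.5.
Market B: pre-tax P* = $33, Q* = 208; post-tax Q = 199; deadweight loss = $20.25.
Difference: $22.5 vs $20.25 → market A is larger by $2.25.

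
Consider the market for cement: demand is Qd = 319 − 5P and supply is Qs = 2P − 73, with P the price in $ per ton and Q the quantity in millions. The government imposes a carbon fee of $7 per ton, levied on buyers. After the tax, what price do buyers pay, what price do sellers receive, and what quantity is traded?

Without the tax, 319 − 5P = 2P − 73 gives 7P = 392, so P* = $56 and Q* = 39.
With the tax collected from buyers, demand (in seller-price terms) shifts: Qd = 319 − 5(P + 7).
Solving gives Q = 29 with buyers paying $58 and sellers receiving $51 (the $7 wedge).
The less price-elastic side of the market bears the larger share of a per-unit tax.

Buyers pay $58; sellers receive $51; quantity = 29.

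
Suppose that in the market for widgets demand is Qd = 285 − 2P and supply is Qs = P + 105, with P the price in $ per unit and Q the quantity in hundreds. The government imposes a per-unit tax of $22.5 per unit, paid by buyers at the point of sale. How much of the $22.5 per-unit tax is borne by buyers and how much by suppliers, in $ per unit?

Without the tax, 285 − 2P = P + 105 gives 3P = 180, so P* = $60 and Q* = 165.
With the tax collected from buyers, demand (in seller-price terms) shifts: Qd = 285 − 2(P + 22.5).
Solving gives Q = 150 with buyers paying $67.5 and suppliers receiving $45 (the $22.5 wedge).
Burden on buyers: $7.5; on suppliers: $15. (They sum to $22.5.)
The less price-elastic side of the market bears the larger share of a per-unit tax.

Buyers bear $7.5 per unit; suppliers bear $15 per unit.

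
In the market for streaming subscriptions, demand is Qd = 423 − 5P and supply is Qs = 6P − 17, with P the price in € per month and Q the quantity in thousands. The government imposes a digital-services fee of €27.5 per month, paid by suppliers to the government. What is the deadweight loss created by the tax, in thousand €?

Without the tax, 423 − 5P = 6P − 17 gives 11P = 440, so P* = €40 and Q* = 223.
With the tax collected from suppliers, supply shifts: Qs = 6(P − 27.5) − 17.
New equilibrium: buyers pay €55, suppliers receive €27.5, Q = 148. (Wedge: Pb − Ps = 27.5.)
Quantity falls by |ΔQ| = |223 − 148| = 75.
DWL = ½ · t · |ΔQ| = ½ · 27.5 · 75 = €1031.25.

Deadweight loss = €1031.25 thousand.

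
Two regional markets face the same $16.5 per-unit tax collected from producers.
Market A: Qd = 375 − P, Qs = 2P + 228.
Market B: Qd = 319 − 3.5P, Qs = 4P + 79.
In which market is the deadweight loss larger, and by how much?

Market A: pre-tax P* = $49, Q* = 326; post-tax Q = 315; deadweight loss = $90.75.
Market B: pre-tax P* = $32, Q* = 207; post-tax Q = 176.2; deadweight loss = $254.1.
Difference: $90.75 vs $254.1 → market B is larger by $163.35.

Market B, by $163.35.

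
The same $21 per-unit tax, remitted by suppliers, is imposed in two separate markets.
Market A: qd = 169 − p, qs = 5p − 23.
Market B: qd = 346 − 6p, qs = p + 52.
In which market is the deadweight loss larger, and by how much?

Market B, by $5.25.

Market A: pre-tax p* = $32, q* = 137; post-tax q = 119.5; deadweight loss = $183.75.
Market B: pre-tax p* = $42, q* = 94; post-tax q = 76; deadweight loss = $189.
Difference: $183.75 vs $189 → market B is larger by $5.25.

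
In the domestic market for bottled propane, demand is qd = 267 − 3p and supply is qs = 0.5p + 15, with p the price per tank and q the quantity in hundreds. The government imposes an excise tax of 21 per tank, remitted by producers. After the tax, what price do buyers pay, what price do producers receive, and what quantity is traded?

Buyers pay 75; producers receive 54; quantity = 42.

Before the tax: set 267 − 3p = 0.5p + 15 → p* = 72, q* = 51.
With the tax collected from producers, supply shifts: qs = 0.5(p − 21) + 15.
Solving gives q = 42 with buyers paying 75 and producers receiving 54 (the 21 wedge).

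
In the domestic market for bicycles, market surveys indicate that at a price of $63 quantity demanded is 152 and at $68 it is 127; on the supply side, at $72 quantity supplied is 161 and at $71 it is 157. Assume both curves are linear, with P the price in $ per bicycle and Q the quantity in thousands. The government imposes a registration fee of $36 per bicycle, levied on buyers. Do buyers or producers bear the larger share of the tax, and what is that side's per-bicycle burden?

Producers bear the larger share: $20 per bicycle.

Demand slope: (127 − 152)/(68 − 63) = -5, so Qd = 467 − 5P.
Supply slope: (157 − 161)/(71 − 72) = 4, so Qs = 4P − 127.
Without the tax, 467 − 5P = 4P − 127 gives 9P = 594, so P* = $66 and Q* = 137.
With the tax collected from buyers, demand (in seller-price terms) shifts: Qd = 467 − 5(P + 36).
Solving gives Q = 57 with buyers paying $82 and producers receiving $46 (the $36 wedge).
Per-bicycle burden: buyers $16, producers $20.
Producers take the larger share because supply is less price-elastic here (demand slope 5 vs supply slope 4).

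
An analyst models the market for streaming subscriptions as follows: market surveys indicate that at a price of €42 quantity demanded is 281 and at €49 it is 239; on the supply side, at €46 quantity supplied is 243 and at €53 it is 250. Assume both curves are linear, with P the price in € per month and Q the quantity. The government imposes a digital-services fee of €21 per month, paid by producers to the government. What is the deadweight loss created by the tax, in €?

Deadweight loss = €189.

Demand slope: (239 − 281)/(49 − 42) = -6, so Qd = 533 − 6P.
Supply slope: (250 − 243)/(53 − 46) = 1, so Qs = P + 197.
Without the tax, 533 − 6P = P + 197 gives 7P = 336, so P* = €48 and Q* = 245.
With the tax collected from producers, supply shifts: Qs = (P − 21) + 197.
New equilibrium: buyers pay €51, producers receive €30, Q = 227. (Wedge: Pb − Ps = 21.)
Quantity falls by |ΔQ| = |245 − 227| = 18.
DWL = ½ · t · |ΔQ| = ½ · 21 · 18 = €189.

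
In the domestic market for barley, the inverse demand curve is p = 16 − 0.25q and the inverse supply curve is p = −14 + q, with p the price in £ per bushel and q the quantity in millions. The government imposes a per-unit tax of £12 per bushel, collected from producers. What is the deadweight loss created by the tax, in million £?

Deadweight loss = £57.6 million.

Inverting to q(p) form: qd = 64 − 4p; qs = p + 14.
Before the tax: set 64 − 4p = p + 14 → p* = £10, q* = 24.
With the tax collected from producers, supply shifts: qs = (p − 12) + 14.
Solving gives q = 14.4 with buyers paying £12.4 and producers receiving £0.4 (the £12 wedge).
Quantity falls by |ΔQ| = |24 − 14.4| = 9.6.
DWL = ½ · t · |ΔQ| = ½ · 12 · 9.6 = £57.6.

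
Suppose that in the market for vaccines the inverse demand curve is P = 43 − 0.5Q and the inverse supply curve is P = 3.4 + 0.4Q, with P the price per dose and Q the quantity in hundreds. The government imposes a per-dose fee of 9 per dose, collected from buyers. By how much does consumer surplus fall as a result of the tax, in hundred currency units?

Rewrite in direct form: Qd = 86 − 2P and Qs = 2.5P − 8.5.
Without the tax, 86 − 2P = 2.5P − 8.5 gives 4.5P = 94.5, so P* = 21 and Q* = 44.
With the tax collected from buyers, demand (in seller-price terms) shifts: Qd = 86 − 2(P + 9).
New equilibrium: buyers pay 26, producers receive 17, Q = 34. (Wedge: Pb − Ps = 9.)
ΔCS is the trapezoid between Q = 34 and Q = 44 of height 5: ½ · (44 + 34) · 5 = 195.

Consumer surplus falls by 195 hundred.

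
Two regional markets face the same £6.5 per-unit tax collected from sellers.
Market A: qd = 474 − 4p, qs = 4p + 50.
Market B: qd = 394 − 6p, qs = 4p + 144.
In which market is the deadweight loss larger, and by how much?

Market B, by £8.45.

Market A: pre-tax p* = £53, q* = 262; post-tax q = 249; deadweight loss = £42.25.
Market B: pre-tax p* = £25, q* = 244; post-tax q = 228.4; deadweight loss = £50.7.
Difference: £42.25 vs £50.7 → market B is larger by £8.45.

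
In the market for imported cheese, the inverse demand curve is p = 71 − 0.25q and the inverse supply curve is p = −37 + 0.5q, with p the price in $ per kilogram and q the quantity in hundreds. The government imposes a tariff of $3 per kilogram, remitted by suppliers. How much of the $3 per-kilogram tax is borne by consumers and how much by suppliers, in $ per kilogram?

Inverting to q(p) form: qd = 284 − 4p; qs = 2p + 74.
Without the tax, 284 − 4p = 2p + 74 gives 6p = 210, so p* = $35 and q* = 144.
With the tax collected from suppliers, supply shifts: qs = 2(p − 3) + 74.
Solving gives q = 140 with consumers paying $36 and suppliers receiving $33 (the $3 wedge).
Burden on consumers: $1; on suppliers: $2. (They sum to $3.)

Consumers bear $1 per kilogram; suppliers bear $2 per kilogram.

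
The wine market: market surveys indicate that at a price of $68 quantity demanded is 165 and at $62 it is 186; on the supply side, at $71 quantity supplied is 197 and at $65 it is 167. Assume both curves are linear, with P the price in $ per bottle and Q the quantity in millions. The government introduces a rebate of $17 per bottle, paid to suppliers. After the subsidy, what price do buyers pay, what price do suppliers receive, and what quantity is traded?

Demand slope: (186 − 165)/(62 − 68) = -3.5, so Qd = 403 − 3.5P.
Supply slope: (167 − 197)/(65 − 71) = 5, so Qs = 5P − 158.
Before the subsidy: set 403 − 3.5P = 5P − 158 → P* = $66, Q* = 172.
With a per-unit subsidy paid to suppliers, each receives P + 17 per unit sold, so supply becomes Qs = 5(P + 17) − 158.
Solving gives Q = 207 with buyers paying $56 and suppliers receiving $73 (the $17 wedge).

Buyers pay $56; suppliers receive $73; quantity = 207.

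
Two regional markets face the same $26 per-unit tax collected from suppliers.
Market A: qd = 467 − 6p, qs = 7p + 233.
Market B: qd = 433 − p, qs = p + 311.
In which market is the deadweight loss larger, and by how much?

Market A: pre-tax p* = $18, q* = 359; post-tax q = 275; deadweight loss = $1092.
Market B: pre-tax p* = $61, q* = 372; post-tax q = 359; deadweight loss = $169.
Difference: $1092 vs $169 → market A is larger by $923.

Market A, by $923.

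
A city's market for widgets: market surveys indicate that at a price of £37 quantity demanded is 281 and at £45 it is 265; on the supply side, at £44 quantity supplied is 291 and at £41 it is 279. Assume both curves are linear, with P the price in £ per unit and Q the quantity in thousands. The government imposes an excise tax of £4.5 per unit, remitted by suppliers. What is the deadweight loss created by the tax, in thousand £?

Demand slope: (265 − 281)/(45 − 37) = -2, so Qd = 355 − 2P.
Supply slope: (279 − 291)/(41 − 44) = 4, so Qs = 4P + 115.
Before the tax: set 355 − 2P = 4P + 115 → P* = £40, Q* = 275.
With the tax collected from suppliers, supply shifts: Qs = 4(P − 4.5) + 115.
New equilibrium: buyers pay £43, suppliers receive £38.5, Q = 269. (Wedge: Pb − Ps = 4.5.)
Quantity falls by |ΔQ| = |275 − 269| = 6.
DWL = ½ · t · |ΔQ| = ½ · 4.5 · 6 = £13.5.

Deadweight loss = £13.5 thousand.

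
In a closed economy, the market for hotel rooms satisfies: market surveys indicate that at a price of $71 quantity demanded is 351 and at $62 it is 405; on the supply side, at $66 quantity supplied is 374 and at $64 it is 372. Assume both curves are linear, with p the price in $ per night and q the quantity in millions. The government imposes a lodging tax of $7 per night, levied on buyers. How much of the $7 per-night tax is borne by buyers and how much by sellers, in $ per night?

Demand slope: (405 − 351)/(62 − 71) = -6, so qd = 777 − 6p.
Supply slope: (372 − 374)/(64 − 66) = 1, so qs = p + 308.
Without the tax, 777 − 6p = p + 308 gives 7p = 469, so p* = $67 and q* = 375.
With the tax collected from buyers, demand (in seller-price terms) shifts: qd = 777 − 6(p + 7).
Solving gives q = 369 with buyers paying $68 and sellers receiving $61 (the $7 wedge).
Burden on buyers: $1; on sellers: $6. (They sum to $7.)

Buyers bear $1 per night; sellers bear $6 per night.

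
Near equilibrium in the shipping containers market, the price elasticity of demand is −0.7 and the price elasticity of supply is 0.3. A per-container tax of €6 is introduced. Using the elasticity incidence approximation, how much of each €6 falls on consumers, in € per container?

Incidence ratio: consumers' share ≈ εs / (εs + |εd|) = 0.3 / (0.3 + 0.7) = 0.3.
So consumers bear ≈ 0.3 × €6 = €1.8; suppliers bear €4.2.

Consumers bear ≈ €1.8 per container.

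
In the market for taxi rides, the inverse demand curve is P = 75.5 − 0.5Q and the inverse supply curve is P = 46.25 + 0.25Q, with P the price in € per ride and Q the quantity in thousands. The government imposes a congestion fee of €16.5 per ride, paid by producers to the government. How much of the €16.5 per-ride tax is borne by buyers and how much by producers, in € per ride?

Inverting to Q(P) form: Qd = 151 − 2P; Qs = 4P − 185.
Before the tax: set 151 − 2P = 4P − 185 → P* = €56, Q* = 39.
With the tax collected from producers, supply shifts: Qs = 4(P − 16.5) − 185.
Solving gives Q = 17 with buyers paying €67 and producers receiving €50.5 (the €16.5 wedge).
Burden on buyers: €11; on producers: €5.5. (They sum to €16.5.)
The less price-elastic side of the market bears the larger share of a per-unit tax.

Buyers bear €11 per ride; producers bear €5.5 per ride.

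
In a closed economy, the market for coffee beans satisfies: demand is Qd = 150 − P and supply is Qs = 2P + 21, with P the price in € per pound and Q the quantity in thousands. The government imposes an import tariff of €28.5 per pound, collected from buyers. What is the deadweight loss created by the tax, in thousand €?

Before the tax: set 150 − P = 2P + 21 → P* = €43, Q* = 107.
With the tax collected from buyers, demand (in seller-price terms) shifts: Qd = 150 − (P + 28.5).
Solving gives Q = 88 with buyers paying €62 and suppliers receiving €33.5 (the €28.5 wedge).
Quantity falls by |ΔQ| = |107 − 88| = 19.
DWL = ½ · t · |ΔQ| = ½ · 28.5 · 19 = €270.75.

Deadweight loss = €270.75 thousand.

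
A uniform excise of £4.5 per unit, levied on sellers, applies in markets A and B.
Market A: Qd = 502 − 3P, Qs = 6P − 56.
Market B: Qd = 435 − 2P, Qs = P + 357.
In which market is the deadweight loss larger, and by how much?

Market A, by £13.5.

Market A: pre-tax P* = £62, Q* = 316; post-tax Q = 307; deadweight loss = £20.25.
Market B: pre-tax P* = £26, Q* = 383; post-tax Q = 380; deadweight loss = £6.75.
Difference: £20.25 vs £6.75 → market A is larger by £13.5.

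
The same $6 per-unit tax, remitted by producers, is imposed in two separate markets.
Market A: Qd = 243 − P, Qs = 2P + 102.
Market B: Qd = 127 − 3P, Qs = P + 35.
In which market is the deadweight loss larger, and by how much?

Market A: pre-tax P* = $47, Q* = 196; post-tax Q = 192; deadweight loss = $12.
Market B: pre-tax P* = $23, Q* = 58; post-tax Q = 53.5; deadweight loss = $13.5.
Difference: $12 vs $13.5 → market B is larger by $1.5.

Market B, by $1.5.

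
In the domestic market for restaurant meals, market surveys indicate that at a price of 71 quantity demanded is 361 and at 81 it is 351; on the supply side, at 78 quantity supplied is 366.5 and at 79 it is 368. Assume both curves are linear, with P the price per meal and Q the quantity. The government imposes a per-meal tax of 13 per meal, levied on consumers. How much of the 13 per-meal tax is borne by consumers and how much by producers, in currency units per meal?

Consumers bear 7.8 per meal; producers bear 5.2 per meal.

Demand slope: (351 − 361)/(81 − 71) = -1, so Qd = 432 − P.
Supply slope: (368 − 366.5)/(79 − 78) = 1.5, so Qs = 1.5P + 249.5.
Before the tax: set 432 − P = 1.5P + 249.5 → P* = 73, Q* = 359.
With the tax collected from consumers, demand (in seller-price terms) shifts: Qd = 432 − (P + 13).
Solving gives Q = 351.2 with consumers paying 80.8 and producers receiving 67.8 (the 13 wedge).
Burden on consumers: 7.8; on producers: 5.2. (They sum to 13.)
The less price-elastic side of the market bears the larger share of a per-unit tax.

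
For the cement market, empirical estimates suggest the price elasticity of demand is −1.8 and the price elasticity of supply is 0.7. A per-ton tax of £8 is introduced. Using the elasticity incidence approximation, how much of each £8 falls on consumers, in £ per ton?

Incidence ratio: consumers' share ≈ εs / (εs + |εd|) = 0.7 / (0.7 + 1.8) = 0.28.
So consumers bear ≈ 0.28 × £8 = £2.24; suppliers bear £5.76.

Consumers bear ≈ £2.24 per ton.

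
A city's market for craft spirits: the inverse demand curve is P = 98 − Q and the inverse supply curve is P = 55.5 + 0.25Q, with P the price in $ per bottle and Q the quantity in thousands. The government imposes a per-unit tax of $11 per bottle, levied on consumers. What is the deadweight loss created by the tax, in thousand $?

Deadweight loss = $48.4 thousand.

Inverting to Q(P) form: Qd = 98 − P; Qs = 4P − 222.
Without the tax, 98 − P = 4P − 222 gives 5P = 320, so P* = $64 and Q* = 34.
With the tax collected from consumers, demand (in seller-price terms) shifts: Qd = 98 − (P + 11).
New equilibrium: consumers pay $72.8, sellers receive $61.8, Q = 25.2. (Wedge: Pb − Ps = 11.)
Quantity falls by |ΔQ| = |34 − 25.2| = 8.8.
DWL = ½ · t · |ΔQ| = ½ · 11 · 8.8 = $48.4.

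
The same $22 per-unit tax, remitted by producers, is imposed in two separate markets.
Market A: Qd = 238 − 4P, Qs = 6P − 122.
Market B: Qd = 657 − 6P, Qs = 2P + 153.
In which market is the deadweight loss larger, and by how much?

Market A: pre-tax P* = $36, Q* = 94; post-tax Q = 41.2; deadweight loss = $580.8.
Market B: pre-tax P* = $63, Q* = 279; post-tax Q = 246; deadweight loss = $363.
Difference: $580.8 vs $363 → market A is larger by $217.8.

Market A, by $217.8.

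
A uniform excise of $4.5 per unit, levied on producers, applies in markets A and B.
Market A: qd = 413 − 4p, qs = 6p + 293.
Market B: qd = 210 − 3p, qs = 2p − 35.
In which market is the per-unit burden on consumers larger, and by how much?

Market A: pre-tax p* = $12, q* = 365; post-tax q = 354.2; per-unit burden on consumers = $2.7.
Market B: pre-tax p* = $49, q* = 63; post-tax q = 57.6; per-unit burden on consumers = $1.8.
Difference: $2.7 vs $1.8 → market A is larger by $0.9.

Market A, by $0.9.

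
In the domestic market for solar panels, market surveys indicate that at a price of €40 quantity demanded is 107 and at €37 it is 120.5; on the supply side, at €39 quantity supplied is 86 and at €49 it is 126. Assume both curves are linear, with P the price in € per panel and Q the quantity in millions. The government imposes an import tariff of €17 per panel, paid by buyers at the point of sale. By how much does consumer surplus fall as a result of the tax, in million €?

Demand slope: (120.5 − 107)/(37 − 40) = -4.5, so Qd = 287 − 4.5P.
Supply slope: (126 − 86)/(49 − 39) = 4, so Qs = 4P − 70.
Without the tax, 287 − 4.5P = 4P − 70 gives 8.5P = 357, so P* = €42 and Q* = 98.
With the tax collected from buyers, demand (in seller-price terms) shifts: Qd = 287 − 4.5(P + 17).
New equilibrium: buyers pay €50, suppliers receive €33, Q = 62. (Wedge: Pb − Ps = 17.)
ΔCS is the trapezoid between Q = 62 and Q = 98 of height €8: ½ · (98 + 62) · 8 = €640.

Consumer surplus falls by €640 million.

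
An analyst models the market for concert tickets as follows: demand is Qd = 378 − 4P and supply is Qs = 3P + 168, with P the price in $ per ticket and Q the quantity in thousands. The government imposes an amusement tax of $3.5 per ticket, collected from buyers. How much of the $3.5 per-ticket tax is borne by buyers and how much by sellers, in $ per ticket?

Without the tax, 378 − 4P = 3P + 168 gives 7P = 210, so P* = $30 and Q* = 258.
With the tax collected from buyers, demand (in seller-price terms) shifts: Qd = 378 − 4(P + 3.5).
New equilibrium: buyers pay $31.5, sellers receive $28, Q = 252. (Wedge: Pb − Ps = 3.5.)
Burden on buyers: $1.5; on sellers: $2. (They sum to $3.5.)

Buyers bear $1.5 per ticket; sellers bear $2 per ticket.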